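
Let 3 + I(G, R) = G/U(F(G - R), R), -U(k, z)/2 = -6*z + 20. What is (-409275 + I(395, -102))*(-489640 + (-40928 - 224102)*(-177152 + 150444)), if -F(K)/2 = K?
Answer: -2896843901238425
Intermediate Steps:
F(K) = -2*K
U(k, z) = -40 + 12*z (U(k, z) = -2*(-6*z + 20) = -2*(20 - 6*z) = -40 + 12*z)
I(G, R) = -3 + G/(-40 + 12*R)
(-409275 + I(395, -102))*(-489640 + (-40928 - 224102)*(-177152 + 150444)) = (-409275 + (120 + 395 - 36*(-102))/(4*(-10 + 3*(-102))))*(-489640 + (-40928 - 224102)*(-177152 + 150444)) = (-409275 + (120 + 395 + 3672)/(4*(-10 - 306)))*(-489640 - 265030*(-26708)) = (-409275 + (¼)*4187/(-316))*(-489640 + 7078421240) = (-409275 + (¼)*(-1/316)*4187)*7077931600 = (-409275 - 53/16)*7077931600 = -6548453/16*7077931600 = -2896843901238425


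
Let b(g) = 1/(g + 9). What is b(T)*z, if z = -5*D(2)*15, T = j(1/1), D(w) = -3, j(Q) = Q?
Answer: 45/2 ≈ 22.500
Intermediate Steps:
T = 1 (T = 1/1 = 1)
b(g) = 1/(9 + g)
z = 225 (z = -5*(-3)*15 = 15*15 = 225)
b(T)*z = 225/(9 + 1) = 225/10 = (1/10)*225 = 45/2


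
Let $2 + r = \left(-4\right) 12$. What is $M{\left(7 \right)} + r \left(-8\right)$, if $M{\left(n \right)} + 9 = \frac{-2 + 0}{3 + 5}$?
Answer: $\frac{1563}{4} \approx 390.75$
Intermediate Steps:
$M{\left(n \right)} = - \frac{37}{4}$ ($M{\left(n \right)} = -9 + \frac{-2 + 0}{3 + 5} = -9 - \frac{2}{8} = -9 - \frac{1}{4} = - \frac{37}{4}$)
$r = -50$ ($r = -2 - 48 = -50$)
$M{\left(7 \right)} + r \left(-8\right) = - \frac{37}{4} - -400 = - \frac{37}{4} + 400 = \frac{1563}{4}$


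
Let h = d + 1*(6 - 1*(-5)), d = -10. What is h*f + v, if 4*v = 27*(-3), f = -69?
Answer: -357/4 ≈ -89.250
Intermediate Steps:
v = -81/4 (v = (27*(-3))/4 = (1/4)*(-81) = -81/4 ≈ -20.250)
h = 1 (h = -10 + 1*(6 - 1*(-5)) = -10 + 1*(6 + 5) = -10 + 1*11 = -10 + 11 = 1)
h*f + v = 1*(-69) - 81/4 = -69 - 81/4 = -357/4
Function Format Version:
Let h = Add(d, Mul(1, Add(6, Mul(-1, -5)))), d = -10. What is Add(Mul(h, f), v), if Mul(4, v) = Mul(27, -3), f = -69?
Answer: Rational(-357, 4) ≈ -89.250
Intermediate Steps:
v = Rational(-81, 4) (v = Mul(Rational(1, 4), Mul(27, -3)) = Mul(Rational(1, 4), -81) = Rational(-81, 4) ≈ -20.250)
h = 1 (h = Add(-10, Mul(1, Add(6, Mul(-1, -5)))) = Add(-10, Mul(1, Add(6, 5))) = Add(-10, Mul(1, 11)) = Add(-10, 11) = 1)
Add(Mul(h, f), v) = Add(Mul(1, -69), Rational(-81, 4)) = Add(-69, Rational(-81, 4)) = Rational(-357, 4)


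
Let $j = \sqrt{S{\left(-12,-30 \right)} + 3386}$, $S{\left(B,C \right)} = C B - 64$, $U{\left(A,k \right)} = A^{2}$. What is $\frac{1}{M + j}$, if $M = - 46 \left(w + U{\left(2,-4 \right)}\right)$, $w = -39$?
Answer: $\frac{115}{184887} - \frac{\sqrt{3682}}{2588418} \approx 0.00059856$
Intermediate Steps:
$M = 1610$ ($M = - 46 \left(-39 + 2^{2}\right) = - 46 \left(-39 + 4\right) = \left(-46\right) \left(-35\right) = 1610$)
$S{\left(B,C \right)} = -64 + B C$ ($S{\left(B,C \right)} = B C - 64 = -64 + B C$)
$j = \sqrt{3682}$ ($j = \sqrt{\left(-64 - -360\right) + 3386} = \sqrt{\left(-64 + 360\right) + 3386} = \sqrt{296 + 3386} = \sqrt{3682} \approx 60.68$)
$\frac{1}{M + j} = \frac{1}{1610 + \sqrt{3682}}$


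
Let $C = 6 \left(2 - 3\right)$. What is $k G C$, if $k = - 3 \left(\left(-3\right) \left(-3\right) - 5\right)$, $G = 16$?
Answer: $1152$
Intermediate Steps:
$k = -12$ ($k = - 3 \left(9 - 5\right) = \left(-3\right) 4 = -12$)
$C = -6$ ($C = 6 \left(-1\right) = -6$)
$k G C = \left(-12\right) 16 \left(-6\right) = \left(-192\right) \left(-6\right) = 1152$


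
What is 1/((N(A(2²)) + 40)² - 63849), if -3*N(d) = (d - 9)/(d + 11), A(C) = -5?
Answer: -81/5037080 ≈ -1.6081e-5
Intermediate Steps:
N(d) = -(-9 + d)/(3*(11 + d)) (N(d) = -(d - 9)/(3*(d + 11)) = -(-9 + d)/(3*(11 + d)))
1/((N(A(2²)) + 40)² - 63849) = 1/(((9 - 1*(-5))/(3*(11 - 5)) + 40)² - 63849) = 1/(((⅓)*(9 + 5)/6 + 40)² - 63849) = 1/(((⅓)*(⅙)*14 + 40)² - 63849) = 1/((7/9 + 40)² - 63849) = 1/((367/9)² - 63849) = 1/(134689/81 - 63849) = 1/(-5037080/81) = -81/5037080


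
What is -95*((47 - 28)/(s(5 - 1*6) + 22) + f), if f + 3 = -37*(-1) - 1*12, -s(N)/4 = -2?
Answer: -12901/6 ≈ -2150.2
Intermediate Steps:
s(N) = 8 (s(N) = -4*(-2) = 8)
f = 22 (f = -3 + (-37*(-1) - 1*12) = -3 + (37 - 12) = -3 + 25 = 22)
-95*((47 - 28)/(s(5 - 1*6) + 22) + f) = -95*((47 - 28)/(8 + 22) + 22) = -95*(19/30 + 22) = -95*679/30 = -12901/6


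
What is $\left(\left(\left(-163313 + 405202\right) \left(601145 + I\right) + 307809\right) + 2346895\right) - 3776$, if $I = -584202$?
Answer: $4100976255$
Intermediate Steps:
$\left(\left(\left(-163313 + 405202\right) \left(601145 + I\right) + 307809\right) + 2346895\right) - 3776 = \left(\left(\left(-163313 + 405202\right) \left(601145 - 584202\right) + 307809\right) + 2346895\right) - 3776 = \left(\left(241889 \cdot 16943 + 307809\right) + 2346895\right) - 3776 = \left(\left(4098325327 + 307809\right) + 2346895\right) - 3776 = \left(4098633136 + 2346895\right) - 3776 = 4100980031 - 3776 = 4100976255$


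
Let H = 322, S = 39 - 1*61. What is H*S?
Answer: -7084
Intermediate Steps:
S = -22 (S = 39 - 61 = -22)
H*S = 322*(-22) = -7084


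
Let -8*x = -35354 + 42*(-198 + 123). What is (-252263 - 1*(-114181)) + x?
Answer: -133269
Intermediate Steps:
x = 4813 (x = -(-35354 + 42*(-198 + 123))/8 = -(-35354 + 42*(-75))/8 = -(-35354 - 3150)/8 = -1/8*(-38504) = 4813)
(-252263 - 1*(-114181)) + x = (-252263 - 1*(-114181)) + 4813 = (-252263 + 114181) + 4813 = -138082 + 4813 = -133269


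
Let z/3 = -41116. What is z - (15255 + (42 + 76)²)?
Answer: -152527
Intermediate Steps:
z = -123348 (z = 3*(-41116) = -123348)
z - (15255 + (42 + 76)²) = -123348 - (15255 + (42 + 76)²) = -123348 - (15255 + 118²) = -123348 - (15255 + 13924) = -123348 - 1*29179 = -123348 - 29179 = -152527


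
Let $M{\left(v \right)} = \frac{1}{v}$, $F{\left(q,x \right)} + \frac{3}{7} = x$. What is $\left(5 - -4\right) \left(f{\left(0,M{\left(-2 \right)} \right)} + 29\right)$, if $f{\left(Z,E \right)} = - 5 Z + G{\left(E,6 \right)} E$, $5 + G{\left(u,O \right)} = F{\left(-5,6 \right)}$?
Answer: $\frac{1809}{7} \approx 258.43$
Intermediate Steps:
$F{\left(q,x \right)} = - \frac{3}{7} + x$
$G{\left(u,O \right)} = \frac{4}{7}$ ($G{\left(u,O \right)} = -5 + \left(- \frac{3}{7} + 6\right) = -5 + \frac{39}{7} = \frac{4}{7}$)
$f{\left(Z,E \right)} = - 5 Z + \frac{4 E}{7}$
$\left(5 - -4\right) \left(f{\left(0,M{\left(-2 \right)} \right)} + 29\right) = \left(5 - -4\right) \left(\left(\left(-5\right) 0 + \frac{4}{7 \left(-2\right)}\right) + 29\right) = \left(5 + 4\right) \left(\left(0 + \frac{4}{7} \left(- \frac{1}{2}\right)\right) + 29\right) = 9 \left(\left(0 - \frac{2}{7}\right) + 29\right) = 9 \left(- \frac{2}{7} + 29\right) = 9 \cdot \frac{201}{7} = \frac{1809}{7}$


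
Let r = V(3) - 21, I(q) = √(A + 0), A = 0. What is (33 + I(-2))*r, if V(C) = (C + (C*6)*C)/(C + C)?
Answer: -759/2 ≈ -379.50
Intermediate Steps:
V(C) = (C + 6*C²)/(2*C) (V(C) = (C + (6*C)*C)/((2*C)) = (C + 6*C²)*(1/(2*C)) = (C + 6*C²)/(2*C))
I(q) = 0 (I(q) = √(0 + 0) = √0 = 0)
r = -23/2 (r = (½ + 3*3) - 21 = (½ + 9) - 21 = 19/2 - 21 = -23/2 ≈ -11.500)
(33 + I(-2))*r = (33 + 0)*(-23/2) = 33*(-23/2) = -759/2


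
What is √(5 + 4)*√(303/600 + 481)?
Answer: 3*√192602/20 ≈ 65.830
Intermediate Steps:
√(5 + 4)*√(303/600 + 481) = √9*√(303*(1/600) + 481) = 3*√(101/200 + 481) = 3*√(96301/200) = 3*(√192602/20) = 3*√192602/20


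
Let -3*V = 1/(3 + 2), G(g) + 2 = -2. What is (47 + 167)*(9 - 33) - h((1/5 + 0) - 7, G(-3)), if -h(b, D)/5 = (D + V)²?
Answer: -227399/45 ≈ -5053.3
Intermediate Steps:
G(g) = -4 (G(g) = -2 - 2 = -4)
V = -1/15 (V = -1/(3*(3 + 2)) = -⅓/5 = -⅓*⅕ = -1/15 ≈ -0.066667)
h(b, D) = -5*(-1/15 + D)² (h(b, D) = -5*(D - 1/15)² = -5*(-1/15 + D)²)
(47 + 167)*(9 - 33) - h((1/5 + 0) - 7, G(-3)) = (47 + 167)*(9 - 33) - (-1)*(-1 + 15*(-4))²/45 = 214*(-24) - (-1)*(-1 - 60)²/45 = -5136 - (-1)*(-61)²/45 = -5136 - (-1)*3721/45 = -5136 - 1*(-3721/45) = -5136 + 3721/45 = -227399/45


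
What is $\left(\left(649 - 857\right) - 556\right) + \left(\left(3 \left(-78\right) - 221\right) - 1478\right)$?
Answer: $-2697$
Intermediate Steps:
$\left(\left(649 - 857\right) - 556\right) + \left(\left(3 \left(-78\right) - 221\right) - 1478\right) = \left(-208 - 556\right) - 1933 = -764 - 1933 = -2697$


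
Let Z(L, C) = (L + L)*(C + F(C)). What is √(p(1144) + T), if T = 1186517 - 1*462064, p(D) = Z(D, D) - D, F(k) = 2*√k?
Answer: √(3340781 + 9152*√286) ≈ 1869.6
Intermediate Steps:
Z(L, C) = 2*L*(C + 2*√C) (Z(L, C) = (L + L)*(C + 2*√C) = (2*L)*(C + 2*√C) = 2*L*(C + 2*√C))
p(D) = -D + 2*D*(D + 2*√D) (p(D) = 2*D*(D + 2*√D) - D = -D + 2*D*(D + 2*√D))
T = 724453 (T = 1186517 - 462064 = 724453)
√(p(1144) + T) = √(1144*(-1 + 2*1144 + 4*√1144) + 724453) = √(1144*(-1 + 2288 + 4*(2*√286)) + 724453) = √(1144*(-1 + 2288 + 8*√286) + 724453) = √(1144*(2287 + 8*√286) + 724453) = √((2616328 + 9152*√286) + 724453) = √(3340781 + 9152*√286)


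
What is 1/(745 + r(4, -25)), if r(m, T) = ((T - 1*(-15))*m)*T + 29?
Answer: 1/1774 ≈ 0.00056370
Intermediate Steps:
r(m, T) = 29 + T*m*(15 + T) (r(m, T) = ((T + 15)*m)*T + 29 = ((15 + T)*m)*T + 29 = (m*(15 + T))*T + 29 = T*m*(15 + T) + 29 = 29 + T*m*(15 + T))
1/(745 + r(4, -25)) = 1/(745 + (29 + 4*(-25)² + 15*(-25)*4)) = 1/(745 + (29 + 4*625 - 1500)) = 1/(745 + (29 + 2500 - 1500)) = 1/(745 + 1029) = 1/1774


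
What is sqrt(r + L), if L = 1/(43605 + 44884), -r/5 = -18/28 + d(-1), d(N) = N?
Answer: sqrt(12606805368654)/1238846 ≈ 2.8661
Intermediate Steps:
r = 115/14 (r = -5*(-18/28 - 1) = -5*(-9*1/14 - 1) = -5*(-9/14 - 1) = -5*(-23/14) = 115/14 ≈ 8.2143)
L = 1/88489 ≈ 1.1301e-5
sqrt(r + L) = sqrt(115/14 + 1/88489) = sqrt(10176249/1238846) = sqrt(12606805368654)/1238846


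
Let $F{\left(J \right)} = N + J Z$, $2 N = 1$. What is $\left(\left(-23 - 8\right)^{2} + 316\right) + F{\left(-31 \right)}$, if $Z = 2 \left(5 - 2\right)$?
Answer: $\frac{2183}{2} \approx 1091.5$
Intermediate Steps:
$N = \frac{1}{2}$ ($N = \frac{1}{2} \cdot 1 = \frac{1}{2} \approx 0.5$)
$Z = 6$ ($Z = 2 \cdot 3 = 6$)
$F{\left(J \right)} = \frac{1}{2} + 6 J$ ($F{\left(J \right)} = \frac{1}{2} + J 6 = \frac{1}{2} + 6 J$)
$\left(\left(-23 - 8\right)^{2} + 316\right) + F{\left(-31 \right)} = \left(\left(-23 - 8\right)^{2} + 316\right) + \left(\frac{1}{2} + 6 \left(-31\right)\right) = \left(\left(-31\right)^{2} + 316\right) + \left(\frac{1}{2} - 186\right) = \left(961 + 316\right) - \frac{371}{2} = 1277 - \frac{371}{2} = \frac{2183}{2}$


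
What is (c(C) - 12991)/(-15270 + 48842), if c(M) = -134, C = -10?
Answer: -1875/4796 ≈ -0.39095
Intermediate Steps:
(c(C) - 12991)/(-15270 + 48842) = (-134 - 12991)/(-15270 + 48842) = -13125/33572 = -13125*1/33572 = -1875/4796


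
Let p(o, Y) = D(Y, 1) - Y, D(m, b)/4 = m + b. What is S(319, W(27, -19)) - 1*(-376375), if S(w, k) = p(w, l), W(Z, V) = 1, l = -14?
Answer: 376337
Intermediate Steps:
D(m, b) = 4*b + 4*m (D(m, b) = 4*(m + b) = 4*(b + m) = 4*b + 4*m)
p(o, Y) = 4 + 3*Y (p(o, Y) = (4*1 + 4*Y) - Y = (4 + 4*Y) - Y = 4 + 3*Y)
S(w, k) = -38 (S(w, k) = 4 + 3*(-14) = 4 - 42 = -38)
S(319, W(27, -19)) - 1*(-376375) = -38 - 1*(-376375) = -38 + 376375 = 376337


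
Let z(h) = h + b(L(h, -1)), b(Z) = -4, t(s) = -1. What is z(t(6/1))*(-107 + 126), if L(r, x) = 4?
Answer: -95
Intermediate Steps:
z(h) = -4 + h (z(h) = h - 4 = -4 + h)
z(t(6/1))*(-107 + 126) = (-4 - 1)*(-107 + 126) = -5*19 = -95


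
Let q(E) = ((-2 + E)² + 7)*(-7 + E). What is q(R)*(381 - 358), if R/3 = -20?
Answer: -5934391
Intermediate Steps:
R = -60 (R = 3*(-20) = -60)
q(E) = (-7 + E)*(7 + (-2 + E)²) (q(E) = (7 + (-2 + E)²)*(-7 + E) = (-7 + E)*(7 + (-2 + E)²))
q(R)*(381 - 358) = (-77 + (-60)³ - 11*(-60)² + 39*(-60))*(381 - 358) = (-77 - 216000 - 11*3600 - 2340)*23 = (-77 - 216000 - 39600 - 2340)*23 = -258017*23 = -5934391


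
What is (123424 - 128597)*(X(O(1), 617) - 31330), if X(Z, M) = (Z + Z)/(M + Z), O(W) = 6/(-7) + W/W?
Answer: 350071389227/2160 ≈ 1.6207e+8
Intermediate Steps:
O(W) = ⅐ (O(W) = 6*(-⅐) + 1 = -6/7 + 1 = ⅐)
X(Z, M) = 2*Z/(M + Z) (X(Z, M) = (2*Z)/(M + Z) = 2*Z/(M + Z))
(123424 - 128597)*(X(O(1), 617) - 31330) = (123424 - 128597)*(2*(⅐)/(617 + ⅐) - 31330) = -5173*(2*(⅐)/(4320/7) - 31330) = -5173*(2*(⅐)*(7/4320) - 31330) = -5173*(1/2160 - 31330) = -5173*(-67672799/2160) = 350071389227/2160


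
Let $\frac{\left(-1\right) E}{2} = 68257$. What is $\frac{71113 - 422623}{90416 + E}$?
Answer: $\frac{58585}{7683} \approx 7.6253$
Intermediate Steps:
$E = -136514$ ($E = \left(-2\right) 68257 = -136514$)
$\frac{71113 - 422623}{90416 + E} = \frac{71113 - 422623}{90416 - 136514} = - \frac{351510}{-46098} = \left(-351510\right) \left(- \frac{1}{46098}\right) = \frac{58585}{7683}$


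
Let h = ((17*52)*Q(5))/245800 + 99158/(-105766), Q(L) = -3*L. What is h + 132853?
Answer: 86344780908371/649932070 ≈ 1.3285e+5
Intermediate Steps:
h = -644387339/649932070 (h = ((17*52)*(-3*5))/245800 + 99158/(-105766) = (884*(-15))*(1/245800) + 99158*(-1/105766) = -13260*1/245800 - 49579/52883 = -663/12290 - 49579/52883 = -644387339/649932070 ≈ -0.99147)
h + 132853 = -644387339/649932070 + 132853 = 86344780908371/649932070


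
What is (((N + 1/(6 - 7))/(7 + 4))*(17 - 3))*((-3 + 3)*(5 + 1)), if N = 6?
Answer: 0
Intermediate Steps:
(((N + 1/(6 - 7))/(7 + 4))*(17 - 3))*((-3 + 3)*(5 + 1)) = (((6 + 1/(6 - 7))/(7 + 4))*(17 - 3))*((-3 + 3)*(5 + 1)) = (((6 + 1/(-1))/11)*14)*(0*6) = (((6 - 1)*(1/11))*14)*0 = ((5*(1/11))*14)*0 = ((5/11)*14)*0 = (70/11)*0 = 0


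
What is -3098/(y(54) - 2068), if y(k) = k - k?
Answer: 1549/1034 ≈ 1.4981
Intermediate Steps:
y(k) = 0
-3098/(y(54) - 2068) = -3098/(0 - 2068) = -3098/(-2068) = -3098*(-1/2068) = 1549/1034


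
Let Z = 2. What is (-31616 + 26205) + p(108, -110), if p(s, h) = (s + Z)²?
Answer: 6689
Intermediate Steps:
p(s, h) = (2 + s)² (p(s, h) = (s + 2)² = (2 + s)²)
(-31616 + 26205) + p(108, -110) = (-31616 + 26205) + (2 + 108)² = -5411 + 110² = -5411 + 12100 = 6689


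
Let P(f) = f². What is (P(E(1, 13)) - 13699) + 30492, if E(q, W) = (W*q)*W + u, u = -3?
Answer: 44349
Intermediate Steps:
E(q, W) = -3 + q*W² (E(q, W) = (W*q)*W - 3 = q*W² - 3 = -3 + q*W²)
(P(E(1, 13)) - 13699) + 30492 = ((-3 + 1*13²)² - 13699) + 30492 = ((-3 + 1*169)² - 13699) + 30492 = ((-3 + 169)² - 13699) + 30492 = (166² - 13699) + 30492 = (27556 - 13699) + 30492 = 13857 + 30492 = 44349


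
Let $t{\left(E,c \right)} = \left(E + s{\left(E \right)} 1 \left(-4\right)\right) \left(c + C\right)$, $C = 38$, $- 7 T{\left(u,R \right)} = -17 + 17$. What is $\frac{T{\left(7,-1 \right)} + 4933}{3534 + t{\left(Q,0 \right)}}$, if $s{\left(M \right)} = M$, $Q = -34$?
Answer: $\frac{4933}{7410} \approx 0.66572$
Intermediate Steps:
$T{\left(u,R \right)} = 0$ ($T{\left(u,R \right)} = - \frac{-17 + 17}{7} = \left(- \frac{1}{7}\right) 0 = 0$)
$t{\left(E,c \right)} = - 3 E \left(38 + c\right)$ ($t{\left(E,c \right)} = \left(E + E 1 \left(-4\right)\right) \left(c + 38\right) = \left(E + E \left(-4\right)\right) \left(38 + c\right) = \left(E - 4 E\right) \left(38 + c\right) = - 3 E \left(38 + c\right)$)
$\frac{T{\left(7,-1 \right)} + 4933}{3534 + t{\left(Q,0 \right)}} = \frac{0 + 4933}{3534 + 3 \left(-34\right) \left(-38 - 0\right)} = \frac{4933}{3534 + 3 \left(-34\right) \left(-38 + 0\right)} = \frac{4933}{3534 + 3 \left(-34\right) \left(-38\right)} = \frac{4933}{3534 + 3876} = \frac{4933}{7410}$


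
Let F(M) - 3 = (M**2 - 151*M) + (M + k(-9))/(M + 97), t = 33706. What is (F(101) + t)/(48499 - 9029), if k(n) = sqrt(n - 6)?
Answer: 5674583/7815060 + I*sqrt(15)/7815060 ≈ 0.72611 + 4.9558e-7*I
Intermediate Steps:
k(n) = sqrt(-6 + n)
F(M) = 3 + M**2 - 151*M + (M + I*sqrt(15))/(97 + M) (F(M) = 3 + ((M**2 - 151*M) + (M + sqrt(-6 - 9))/(M + 97)) = 3 + ((M**2 - 151*M) + (M + sqrt(-15))/(97 + M)) = 3 + ((M**2 - 151*M) + (M + I*sqrt(15))/(97 + M)) = 3 + (M**2 - 151*M + (M + I*sqrt(15))/(97 + M)) = 3 + M**2 - 151*M + (M + I*sqrt(15))/(97 + M))
(F(101) + t)/(48499 - 9029) = ((291 + 101**3 - 14643*101 - 54*101**2 + I*sqrt(15))/(97 + 101) + 33706)/(48499 - 9029) = ((291 + 1030301 - 1478943 - 54*10201 + I*sqrt(15))/198 + 33706)/39470 = ((291 + 1030301 - 1478943 - 550854 + I*sqrt(15))/198 + 33706)*(1/39470) = ((-999205 + I*sqrt(15))/198 + 33706)*(1/39470) = ((-999205/198 + I*sqrt(15)/198) + 33706)*(1/39470) = (5674583/198 + I*sqrt(15)/198)*(1/39470) = 5674583/7815060 + I*sqrt(15)/7815060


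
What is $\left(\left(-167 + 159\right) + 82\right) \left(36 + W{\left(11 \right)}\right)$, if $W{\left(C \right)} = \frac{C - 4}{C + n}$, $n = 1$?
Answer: $\frac{16243}{6} \approx 2707.2$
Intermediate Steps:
$W{\left(C \right)} = \frac{-4 + C}{1 + C}$ ($W{\left(C \right)} = \frac{C - 4}{C + 1} = \frac{-4 + C}{1 + C}$)
$\left(\left(-167 + 159\right) + 82\right) \left(36 + W{\left(11 \right)}\right) = \left(\left(-167 + 159\right) + 82\right) \left(36 + \frac{-4 + 11}{1 + 11}\right) = \left(-8 + 82\right) \left(36 + \frac{1}{12} \cdot 7\right) = 74 \left(36 + \frac{1}{12} \cdot 7\right) = 74 \left(36 + \frac{7}{12}\right) = 74 \cdot \frac{439}{12} = \frac{16243}{6}$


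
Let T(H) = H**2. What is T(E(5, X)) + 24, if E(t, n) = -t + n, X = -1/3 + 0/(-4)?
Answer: 472/9 ≈ 52.444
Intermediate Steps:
X = -1/3 (X = -1*1/3 + 0*(-1/4) = -1/3 + 0 = -1/3 ≈ -0.33333)
E(t, n) = n - t
T(E(5, X)) + 24 = (-1/3 - 1*5)**2 + 24 = (-1/3 - 5)**2 + 24 = (-16/3)**2 + 24 = 256/9 + 24 = 472/9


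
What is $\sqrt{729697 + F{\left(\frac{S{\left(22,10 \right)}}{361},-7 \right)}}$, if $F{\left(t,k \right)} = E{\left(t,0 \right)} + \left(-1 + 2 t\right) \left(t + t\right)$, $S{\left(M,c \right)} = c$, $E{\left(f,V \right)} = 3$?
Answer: $\frac{48 \sqrt{41273970}}{361} \approx 854.22$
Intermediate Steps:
$F{\left(t,k \right)} = 3 + 2 t \left(-1 + 2 t\right)$ ($F{\left(t,k \right)} = 3 + \left(-1 + 2 t\right) \left(t + t\right) = 3 + \left(-1 + 2 t\right) 2 t = 3 + 2 t \left(-1 + 2 t\right)$)
$\sqrt{729697 + F{\left(\frac{S{\left(22,10 \right)}}{361},-7 \right)}} = \sqrt{729697 + \left(3 - 2 \cdot \frac{10}{361} + 4 \left(\frac{10}{361}\right)^{2}\right)} = \sqrt{729697 + \left(3 - 2 \cdot 10 \cdot \frac{1}{361} + 4 \left(10 \cdot \frac{1}{361}\right)^{2}\right)} = \sqrt{729697 + \left(3 - \frac{20}{361} + 4 \left(\frac{10}{361}\right)^{2}\right)} = \sqrt{729697 + \left(3 - \frac{20}{361} + 4 \cdot \frac{100}{130321}\right)} = \sqrt{729697 + \left(3 - \frac{20}{361} + \frac{400}{130321}\right)} = \sqrt{729697 + \frac{384143}{130321}} = \sqrt{\frac{95095226880}{130321}} = \frac{48 \sqrt{41273970}}{361}$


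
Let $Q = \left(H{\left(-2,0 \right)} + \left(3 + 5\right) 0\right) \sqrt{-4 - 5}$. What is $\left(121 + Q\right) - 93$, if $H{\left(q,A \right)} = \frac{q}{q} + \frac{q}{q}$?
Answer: $28 + 6 i \approx 28.0 + 6.0 i$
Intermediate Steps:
$H{\left(q,A \right)} = 2$ ($H{\left(q,A \right)} = 1 + 1 = 2$)
$Q = 6 i$ ($Q = \left(2 + \left(3 + 5\right) 0\right) \sqrt{-4 - 5} = \left(2 + 8 \cdot 0\right) \sqrt{-9} = \left(2 + 0\right) 3 i = 2 \cdot 3 i = 6 i \approx 6.0 i$)
$\left(121 + Q\right) - 93 = \left(121 + 6 i\right) - 93 = 28 + 6 i$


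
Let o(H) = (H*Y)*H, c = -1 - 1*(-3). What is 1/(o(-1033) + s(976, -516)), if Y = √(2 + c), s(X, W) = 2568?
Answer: 1/2136746 ≈ 4.6800e-7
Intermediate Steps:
c = 2 (c = -1 + 3 = 2)
Y = 2 (Y = √(2 + 2) = √4 = 2)
o(H) = 2*H² (o(H) = (H*2)*H = (2*H)*H = 2*H²)
1/(o(-1033) + s(976, -516)) = 1/(2*(-1033)² + 2568) = 1/(2*1067089 + 2568) = 1/(2134178 + 2568) = 1/2136746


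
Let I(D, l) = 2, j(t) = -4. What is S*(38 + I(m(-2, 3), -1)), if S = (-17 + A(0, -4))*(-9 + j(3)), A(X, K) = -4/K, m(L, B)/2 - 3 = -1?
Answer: 8320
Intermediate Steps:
m(L, B) = 4 (m(L, B) = 6 + 2*(-1) = 6 - 2 = 4)
S = 208 (S = (-17 - 4/(-4))*(-9 - 4) = (-17 - 4*(-¼))*(-13) = (-17 + 1)*(-13) = -16*(-13) = 208)
S*(38 + I(m(-2, 3), -1)) = 208*(38 + 2) = 208*40 = 8320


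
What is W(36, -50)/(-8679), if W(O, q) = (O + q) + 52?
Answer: -38/8679 ≈ -0.0043784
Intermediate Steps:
W(O, q) = 52 + O + q
W(36, -50)/(-8679) = (52 + 36 - 50)/(-8679) = 38*(-1/8679) = -38/8679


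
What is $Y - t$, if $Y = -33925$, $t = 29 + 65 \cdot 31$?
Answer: $-35969$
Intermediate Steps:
$t = 2044$ ($t = 29 + 2015 = 2044$)
$Y - t = -33925 - 2044 = -35969$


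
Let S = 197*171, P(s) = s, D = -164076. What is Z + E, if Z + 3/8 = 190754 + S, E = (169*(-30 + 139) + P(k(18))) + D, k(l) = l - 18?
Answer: 630285/8 ≈ 78786.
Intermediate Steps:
k(l) = -18 + l
S = 33687
E = -145655 (E = (169*(-30 + 139) + (-18 + 18)) - 164076 = (169*109 + 0) - 164076 = (18421 + 0) - 164076 = 18421 - 164076 = -145655)
Z = 1795525/8 (Z = -3/8 + (190754 + 33687) = -3/8 + 224441 = 1795525/8 ≈ 2.2444e+5)
Z + E = 1795525/8 - 145655 = 630285/8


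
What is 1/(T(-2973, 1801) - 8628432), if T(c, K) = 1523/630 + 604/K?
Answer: -1134630/9790074676717 ≈ -1.1590e-7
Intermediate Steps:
T(c, K) = 1523/630 + 604/K (T(c, K) = 1523*(1/630) + 604/K = 1523/630 + 604/K)
1/(T(-2973, 1801) - 8628432) = 1/((1523/630 + 604/1801) - 8628432) = 1/(3123443/1134630 - 8628432) = 1/(-9790074676717/1134630) = -1134630/9790074676717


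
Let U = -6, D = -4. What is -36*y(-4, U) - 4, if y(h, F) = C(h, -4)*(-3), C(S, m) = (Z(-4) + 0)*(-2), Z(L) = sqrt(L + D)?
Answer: -4 - 432*I*sqrt(2) ≈ -4.0 - 610.94*I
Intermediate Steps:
Z(L) = sqrt(-4 + L) (Z(L) = sqrt(L - 4) = sqrt(-4 + L))
C(S, m) = -4*I*sqrt(2) (C(S, m) = (sqrt(-4 - 4) + 0)*(-2) = (sqrt(-8) + 0)*(-2) = (2*I*sqrt(2) + 0)*(-2) = (2*I*sqrt(2))*(-2) = -4*I*sqrt(2))
y(h, F) = 12*I*sqrt(2) (y(h, F) = -4*I*sqrt(2)*(-3) = 12*I*sqrt(2))
-36*y(-4, U) - 4 = -432*I*sqrt(2) - 4 = -4 - 432*I*sqrt(2)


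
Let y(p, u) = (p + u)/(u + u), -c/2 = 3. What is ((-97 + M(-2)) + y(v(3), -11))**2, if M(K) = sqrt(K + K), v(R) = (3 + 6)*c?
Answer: 4278825/484 - 4138*I/11 ≈ 8840.5 - 376.18*I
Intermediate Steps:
c = -6 (c = -2*3 = -6)
v(R) = -54 (v(R) = (3 + 6)*(-6) = 9*(-6) = -54)
y(p, u) = (p + u)/(2*u) (y(p, u) = (p + u)/((2*u)) = (p + u)*(1/(2*u)) = (p + u)/(2*u))
M(K) = sqrt(2)*sqrt(K) (M(K) = sqrt(2*K) = sqrt(2)*sqrt(K))
((-97 + M(-2)) + y(v(3), -11))**2 = ((-97 + sqrt(2)*sqrt(-2)) + (1/2)*(-54 - 11)/(-11))**2 = ((-97 + sqrt(2)*(I*sqrt(2))) + (1/2)*(-1/11)*(-65))**2 = ((-97 + 2*I) + 65/22)**2 = (-2069/22 + 2*I)**2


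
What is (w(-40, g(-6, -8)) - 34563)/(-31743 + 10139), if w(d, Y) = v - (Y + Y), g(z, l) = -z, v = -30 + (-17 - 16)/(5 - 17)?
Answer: 138409/86416 ≈ 1.6017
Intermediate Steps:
v = -109/4 (v = -30 - 33/(-12) = -30 - 33*(-1/12) = -30 + 11/4 = -109/4 ≈ -27.250)
w(d, Y) = -109/4 - 2*Y (w(d, Y) = -109/4 - (Y + Y) = -109/4 - 2*Y)
(w(-40, g(-6, -8)) - 34563)/(-31743 + 10139) = ((-109/4 - (-2)*(-6)) - 34563)/(-31743 + 10139) = ((-109/4 - 2*6) - 34563)/(-21604) = ((-109/4 - 12) - 34563)*(-1/21604) = (-157/4 - 34563)*(-1/21604) = -138409/4*(-1/21604) = 138409/86416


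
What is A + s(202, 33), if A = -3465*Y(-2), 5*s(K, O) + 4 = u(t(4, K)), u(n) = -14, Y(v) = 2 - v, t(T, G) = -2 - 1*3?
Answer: -69318/5 ≈ -13864.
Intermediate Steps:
t(T, G) = -5 (t(T, G) = -2 - 3 = -5)
s(K, O) = -18/5 (s(K, O) = -⅘ + (⅕)*(-14) = -⅘ - 14/5 = -18/5)
A = -13860 (A = -3465*(2 - 1*(-2)) = -3465*(2 + 2) = -3465*4 = -13860)
A + s(202, 33) = -13860 - 18/5 = -69318/5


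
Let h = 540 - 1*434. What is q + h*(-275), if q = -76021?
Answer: -105171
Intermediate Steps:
h = 106 (h = 540 - 434 = 106)
q + h*(-275) = -76021 + 106*(-275) = -76021 - 29150 = -105171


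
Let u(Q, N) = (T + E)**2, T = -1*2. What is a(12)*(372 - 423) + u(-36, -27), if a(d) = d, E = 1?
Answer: -611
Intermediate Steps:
T = -2
u(Q, N) = 1 (u(Q, N) = (-2 + 1)**2 = (-1)**2 = 1)
a(12)*(372 - 423) + u(-36, -27) = 12*(372 - 423) + 1 = 12*(-51) + 1 = -612 + 1 = -611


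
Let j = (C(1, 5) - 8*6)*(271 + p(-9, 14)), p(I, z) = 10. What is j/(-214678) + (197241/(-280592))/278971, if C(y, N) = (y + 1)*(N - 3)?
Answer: 43989766631975/763834382952368 ≈ 0.057591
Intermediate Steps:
C(y, N) = (1 + y)*(-3 + N)
j = -12364 (j = ((-3 + 5 - 3*1 + 5*1) - 8*6)*(271 + 10) = ((-3 + 5 - 3 + 5) - 48)*281 = (4 - 48)*281 = -44*281 = -12364)
j/(-214678) + (197241/(-280592))/278971 = -12364/(-214678) + (197241/(-280592))/278971 = -12364*(-1/214678) + (197241*(-1/280592))*(1/278971) = 6182/107339 - 197241/280592*1/278971 = 6182/107339 - 17931/7116093712 = 43989766631975/763834382952368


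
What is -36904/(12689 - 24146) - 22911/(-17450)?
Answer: 906466127/199924650 ≈ 4.5340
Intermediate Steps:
-36904/(12689 - 24146) - 22911/(-17450) = -36904/(-11457) - 22911*(-1/17450) = -36904*(-1/11457) + 22911/17450 = 36904/11457 + 22911/17450 = 906466127/199924650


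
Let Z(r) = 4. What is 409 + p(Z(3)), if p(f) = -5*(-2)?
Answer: 419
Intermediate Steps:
p(f) = 10 (p(f) = -1*(-10) = 10)
409 + p(Z(3)) = 409 + 10 = 419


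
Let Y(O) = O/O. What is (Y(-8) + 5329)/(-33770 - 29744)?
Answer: -2665/31757 ≈ -0.083918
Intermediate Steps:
Y(O) = 1
(Y(-8) + 5329)/(-33770 - 29744) = (1 + 5329)/(-33770 - 29744) = 5330/(-63514) = 5330*(-1/63514) = -2665/31757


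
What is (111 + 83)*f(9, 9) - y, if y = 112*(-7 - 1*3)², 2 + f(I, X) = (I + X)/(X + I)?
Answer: -11394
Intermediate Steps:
f(I, X) = -1 (f(I, X) = -2 + (I + X)/(X + I) = -2 + (I + X)/(I + X) = -2 + 1 = -1)
y = 11200 (y = 112*(-7 - 3)² = 112*(-10)² = 112*100 = 11200)
(111 + 83)*f(9, 9) - y = (111 + 83)*(-1) - 1*11200 = 194*(-1) - 11200 = -194 - 11200 = -11394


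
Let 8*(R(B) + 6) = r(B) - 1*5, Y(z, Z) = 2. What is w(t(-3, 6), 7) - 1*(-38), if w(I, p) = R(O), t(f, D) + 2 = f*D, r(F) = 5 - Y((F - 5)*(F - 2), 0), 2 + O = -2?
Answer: 127/4 ≈ 31.750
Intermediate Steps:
O = -4 (O = -2 - 2 = -4)
r(F) = 3 (r(F) = 5 - 1*2 = 5 - 2 = 3)
t(f, D) = -2 + D*f (t(f, D) = -2 + f*D = -2 + D*f)
R(B) = -25/4 (R(B) = -6 + (3 - 1*5)/8 = -6 + (3 - 5)/8 = -6 + (1/8)*(-2) = -6 - 1/4 = -25/4)
w(I, p) = -25/4
w(t(-3, 6), 7) - 1*(-38) = -25/4 - 1*(-38) = -25/4 + 38 = 127/4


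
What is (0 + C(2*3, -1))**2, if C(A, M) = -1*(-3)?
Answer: 9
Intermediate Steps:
C(A, M) = 3
(0 + C(2*3, -1))**2 = (0 + 3)**2 = 3**2 = 9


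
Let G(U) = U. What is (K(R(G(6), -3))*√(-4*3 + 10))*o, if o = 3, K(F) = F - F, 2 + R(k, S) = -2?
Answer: 0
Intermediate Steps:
R(k, S) = -4 (R(k, S) = -2 - 2 = -4)
K(F) = 0
(K(R(G(6), -3))*√(-4*3 + 10))*o = (0*√(-4*3 + 10))*3 = (0*√(-12 + 10))*3 = (0*√(-2))*3 = (0*(I*√2))*3 = 0*3 = 0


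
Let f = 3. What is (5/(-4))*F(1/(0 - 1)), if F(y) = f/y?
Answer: 15/4 ≈ 3.7500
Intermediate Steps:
F(y) = 3/y
(5/(-4))*F(1/(0 - 1)) = (5/(-4))*(3/(1/(0 - 1))) = (-¼*5)*(3/(1/(-1))) = -15/(4*(-1)) = -15*(-1)/4 = -5/4*(-3) = 15/4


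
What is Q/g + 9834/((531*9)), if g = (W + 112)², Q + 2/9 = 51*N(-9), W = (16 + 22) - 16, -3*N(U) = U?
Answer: 59103143/28603908 ≈ 2.0663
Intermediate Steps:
N(U) = -U/3
W = 22 (W = 38 - 16 = 22)
Q = 1375/9 (Q = -2/9 + 51*(-⅓*(-9)) = -2/9 + 51*3 = -2/9 + 153 = 1375/9 ≈ 152.78)
g = 17956 (g = (22 + 112)² = 134² = 17956)
Q/g + 9834/((531*9)) = (1375/9)/17956 + 9834/((531*9)) = (1375/9)*(1/17956) + 9834/4779 = 1375/161604 + 9834*(1/4779) = 1375/161604 + 3278/1593 = 59103143/28603908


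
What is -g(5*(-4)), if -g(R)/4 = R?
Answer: -80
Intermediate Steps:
g(R) = -4*R
-g(5*(-4)) = -(-4)*5*(-4) = -(-4)*(-20) = -1*80 = -80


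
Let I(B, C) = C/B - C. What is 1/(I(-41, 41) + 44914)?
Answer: 1/44872 ≈ 2.2286e-5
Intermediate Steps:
I(B, C) = -C + C/B
1/(I(-41, 41) + 44914) = 1/((-1*41 + 41/(-41)) + 44914) = 1/((-41 + 41*(-1/41)) + 44914) = 1/((-41 - 1) + 44914) = 1/(-42 + 44914) = 1/44872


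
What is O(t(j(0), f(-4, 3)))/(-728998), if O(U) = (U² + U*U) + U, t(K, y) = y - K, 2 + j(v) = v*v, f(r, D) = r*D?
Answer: -95/364499 ≈ -0.00026063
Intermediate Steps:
f(r, D) = D*r
j(v) = -2 + v² (j(v) = -2 + v*v = -2 + v²)
O(U) = U + 2*U² (O(U) = (U² + U²) + U = 2*U² + U = U + 2*U²)
O(t(j(0), f(-4, 3)))/(-728998) = ((3*(-4) - (-2 + 0²))*(1 + 2*(3*(-4) - (-2 + 0²))))/(-728998) = ((-12 - (-2 + 0))*(1 + 2*(-12 - (-2 + 0))))*(-1/728998) = ((-12 - 1*(-2))*(1 + 2*(-12 - 1*(-2))))*(-1/728998) = ((-12 + 2)*(1 + 2*(-12 + 2)))*(-1/728998) = -10*(1 + 2*(-10))*(-1/728998) = -10*(1 - 20)*(-1/728998) = -10*(-19)*(-1/728998) = 190*(-1/728998) = -95/364499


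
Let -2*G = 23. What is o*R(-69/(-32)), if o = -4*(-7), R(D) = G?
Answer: -322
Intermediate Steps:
G = -23/2 (G = -½*23 = -23/2 ≈ -11.500)
R(D) = -23/2
o = 28
o*R(-69/(-32)) = 28*(-23/2) = -322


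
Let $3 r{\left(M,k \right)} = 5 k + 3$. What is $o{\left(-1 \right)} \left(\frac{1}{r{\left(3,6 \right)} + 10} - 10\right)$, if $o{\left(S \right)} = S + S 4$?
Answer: $\frac{1045}{21} \approx 49.762$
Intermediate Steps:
$r{\left(M,k \right)} = 1 + \frac{5 k}{3}$ ($r{\left(M,k \right)} = \frac{5 k + 3}{3} = \frac{3 + 5 k}{3} = 1 + \frac{5 k}{3}$)
$o{\left(S \right)} = 5 S$ ($o{\left(S \right)} = S + 4 S = 5 S$)
$o{\left(-1 \right)} \left(\frac{1}{r{\left(3,6 \right)} + 10} - 10\right) = 5 \left(-1\right) \left(\frac{1}{\left(1 + \frac{5}{3} \cdot 6\right) + 10} - 10\right) = - 5 \left(\frac{1}{\left(1 + 10\right) + 10} - 10\right) = - 5 \left(\frac{1}{11 + 10} - 10\right) = - 5 \left(\frac{1}{21} - 10\right) = \left(-5\right) \left(- \frac{209}{21}\right) = \frac{1045}{21}$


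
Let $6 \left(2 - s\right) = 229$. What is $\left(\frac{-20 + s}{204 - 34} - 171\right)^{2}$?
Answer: $\frac{30540009049}{1040400} \approx 29354.0$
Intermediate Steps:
$s = - \frac{217}{6}$ ($s = 2 - \frac{229}{6} = - \frac{217}{6} \approx -36.167$)
$\left(\frac{-20 + s}{204 - 34} - 171\right)^{2} = \left(\frac{-20 - \frac{217}{6}}{204 - 34} - 171\right)^{2} = \left(- \frac{337}{6 \cdot 170} - 171\right)^{2} = \left(\left(- \frac{337}{6}\right) \frac{1}{170} - 171\right)^{2} = \left(- \frac{337}{1020} - 171\right)^{2} = \left(- \frac{174757}{1020}\right)^{2} = \frac{30540009049}{1040400}$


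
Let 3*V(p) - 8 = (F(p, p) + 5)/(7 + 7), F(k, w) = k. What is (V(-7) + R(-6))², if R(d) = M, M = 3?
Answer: 13924/441 ≈ 31.574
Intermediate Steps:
R(d) = 3
V(p) = 39/14 + p/42 (V(p) = 8/3 + ((p + 5)/(7 + 7))/3 = 8/3 + ((5 + p)/14)/3 = 8/3 + ((5 + p)*(1/14))/3 = 8/3 + (5/14 + p/14)/3 = 8/3 + (5/42 + p/42) = 39/14 + p/42)
(V(-7) + R(-6))² = ((39/14 + (1/42)*(-7)) + 3)² = ((39/14 - ⅙) + 3)² = (55/21 + 3)² = (118/21)² = 13924/441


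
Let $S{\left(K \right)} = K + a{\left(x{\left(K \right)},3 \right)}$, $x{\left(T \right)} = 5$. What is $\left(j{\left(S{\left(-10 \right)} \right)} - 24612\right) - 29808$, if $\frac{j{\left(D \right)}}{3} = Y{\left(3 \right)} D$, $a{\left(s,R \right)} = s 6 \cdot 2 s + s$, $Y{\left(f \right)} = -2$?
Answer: $-56190$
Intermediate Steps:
$a{\left(s,R \right)} = s + 12 s^{2}$ ($a{\left(s,R \right)} = s 12 s + s = 12 s^{2} + s = s + 12 s^{2}$)
$S{\left(K \right)} = 305 + K$ ($S{\left(K \right)} = K + 5 \left(1 + 12 \cdot 5\right) = K + 5 \left(1 + 60\right) = K + 5 \cdot 61 = K + 305 = 305 + K$)
$j{\left(D \right)} = - 6 D$ ($j{\left(D \right)} = 3 \left(- 2 D\right) = - 6 D$)
$\left(j{\left(S{\left(-10 \right)} \right)} - 24612\right) - 29808 = \left(- 6 \left(305 - 10\right) - 24612\right) - 29808 = \left(\left(-6\right) 295 - 24612\right) - 29808 = \left(-1770 - 24612\right) - 29808 = -26382 - 29808 = -56190$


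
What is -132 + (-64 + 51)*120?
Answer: -1692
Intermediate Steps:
-132 + (-64 + 51)*120 = -132 - 13*120 = -132 - 1560 = -1692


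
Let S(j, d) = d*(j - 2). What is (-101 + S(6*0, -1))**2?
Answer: 9801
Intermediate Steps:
S(j, d) = d*(-2 + j)
(-101 + S(6*0, -1))**2 = (-101 - (-2 + 6*0))**2 = (-101 - (-2 + 0))**2 = (-101 - 1*(-2))**2 = (-101 + 2)**2 = (-99)**2 = 9801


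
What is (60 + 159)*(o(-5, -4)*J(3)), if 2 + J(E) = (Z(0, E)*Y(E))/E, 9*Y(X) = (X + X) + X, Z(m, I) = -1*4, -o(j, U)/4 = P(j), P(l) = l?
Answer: -14600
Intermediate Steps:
o(j, U) = -4*j
Z(m, I) = -4
Y(X) = X/3 (Y(X) = ((X + X) + X)/9 = (2*X + X)/9 = (3*X)/9 = X/3)
J(E) = -10/3 (J(E) = -2 + (-4*E/3)/E = -2 - 4/3 = -10/3)
(60 + 159)*(o(-5, -4)*J(3)) = (60 + 159)*(-4*(-5)*(-10/3)) = 219*(20*(-10/3)) = 219*(-200/3) = -14600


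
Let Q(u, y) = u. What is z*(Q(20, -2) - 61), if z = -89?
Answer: 3649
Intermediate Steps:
z*(Q(20, -2) - 61) = -89*(20 - 61) = -89*(-41) = 3649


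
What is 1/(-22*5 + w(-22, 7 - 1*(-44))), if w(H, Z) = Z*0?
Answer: -1/110 ≈ -0.0090909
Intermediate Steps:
w(H, Z) = 0
1/(-22*5 + w(-22, 7 - 1*(-44))) = 1/(-22*5 + 0) = 1/(-110 + 0) = 1/(-110) = -1/110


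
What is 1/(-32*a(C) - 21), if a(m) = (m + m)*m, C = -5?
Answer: -1/1621 ≈ -0.00061690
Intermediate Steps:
a(m) = 2*m² (a(m) = (2*m)*m = 2*m²)
1/(-32*a(C) - 21) = 1/(-64*(-5)² - 21) = 1/(-64*25 - 21) = 1/(-32*50 - 21) = 1/(-1600 - 21) = 1/(-1621) = -1/1621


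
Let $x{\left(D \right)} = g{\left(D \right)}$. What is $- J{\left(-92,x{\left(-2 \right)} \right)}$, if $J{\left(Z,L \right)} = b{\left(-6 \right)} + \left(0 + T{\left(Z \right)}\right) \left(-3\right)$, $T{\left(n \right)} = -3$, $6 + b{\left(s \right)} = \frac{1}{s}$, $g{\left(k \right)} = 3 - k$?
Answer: $- \frac{17}{6} \approx -2.8333$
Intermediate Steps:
$x{\left(D \right)} = 3 - D$
$b{\left(s \right)} = -6 + \frac{1}{s}$
$J{\left(Z,L \right)} = \frac{17}{6}$ ($J{\left(Z,L \right)} = \left(-6 + \frac{1}{-6}\right) + \left(0 - 3\right) \left(-3\right) = \left(-6 - \frac{1}{6}\right) - -9 = - \frac{37}{6} + 9 = \frac{17}{6}$)
$- J{\left(-92,x{\left(-2 \right)} \right)} = \left(-1\right) \frac{17}{6} = - \frac{17}{6}$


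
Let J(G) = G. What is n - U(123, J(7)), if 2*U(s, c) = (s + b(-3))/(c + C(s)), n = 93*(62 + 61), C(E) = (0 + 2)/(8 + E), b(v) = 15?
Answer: 10503402/919 ≈ 11429.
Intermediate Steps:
C(E) = 2/(8 + E)
n = 11439 (n = 93*123 = 11439)
U(s, c) = (15 + s)/(2*(c + 2/(8 + s))) (U(s, c) = ((s + 15)/(c + 2/(8 + s)))/2 = ((15 + s)/(c + 2/(8 + s)))/2 = (15 + s)/(2*(c + 2/(8 + s))))
n - U(123, J(7)) = 11439 - (8 + 123)*(15 + 123)/(2*(2 + 7*(8 + 123))) = 11439 - 131*138/(2*(2 + 7*131)) = 11439 - 131*138/(2*(2 + 917)) = 11439 - 131*138/(2*919) = 11439 - 1*9039/919 = 11439 - 9039/919 = 10503402/919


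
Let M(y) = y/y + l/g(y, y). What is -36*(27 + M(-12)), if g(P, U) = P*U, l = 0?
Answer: -1008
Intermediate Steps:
M(y) = 1 (M(y) = y/y + 0/((y*y)) = 1 + 0/(y**2) = 1 + 0/y**2 = 1 + 0 = 1)
-36*(27 + M(-12)) = -36*(27 + 1) = -36*28 = -1008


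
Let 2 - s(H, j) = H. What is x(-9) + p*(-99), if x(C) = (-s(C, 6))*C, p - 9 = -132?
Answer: 12276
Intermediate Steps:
p = -123 (p = 9 - 132 = -123)
s(H, j) = 2 - H
x(C) = C*(-2 + C) (x(C) = (-(2 - C))*C = (-2 + C)*C = C*(-2 + C))
x(-9) + p*(-99) = -9*(-2 - 9) - 123*(-99) = -9*(-11) + 12177 = 99 + 12177 = 12276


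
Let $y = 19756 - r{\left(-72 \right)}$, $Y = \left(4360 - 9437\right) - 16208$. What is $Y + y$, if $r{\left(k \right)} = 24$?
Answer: $-1553$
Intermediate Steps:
$Y = -21285$ ($Y = -5077 - 16208 = -21285$)
$y = 19732$ ($y = 19756 - 24 = 19732$)
$Y + y = -21285 + 19732 = -1553$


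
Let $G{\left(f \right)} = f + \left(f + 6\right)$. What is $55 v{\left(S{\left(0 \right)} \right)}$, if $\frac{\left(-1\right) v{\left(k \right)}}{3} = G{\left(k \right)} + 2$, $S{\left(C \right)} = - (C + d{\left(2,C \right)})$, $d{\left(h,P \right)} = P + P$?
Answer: $-1320$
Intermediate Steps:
$G{\left(f \right)} = 6 + 2 f$ ($G{\left(f \right)} = f + \left(6 + f\right) = 6 + 2 f$)
$d{\left(h,P \right)} = 2 P$
$S{\left(C \right)} = - 3 C$ ($S{\left(C \right)} = - (C + 2 C) = - 3 C$)
$v{\left(k \right)} = -24 - 6 k$ ($v{\left(k \right)} = - 3 \left(\left(6 + 2 k\right) + 2\right) = - 3 \left(8 + 2 k\right) = -24 - 6 k$)
$55 v{\left(S{\left(0 \right)} \right)} = 55 \left(-24 - 6 \left(\left(-3\right) 0\right)\right) = 55 \left(-24 - 0\right) = 55 \left(-24 + 0\right) = 55 \left(-24\right) = -1320$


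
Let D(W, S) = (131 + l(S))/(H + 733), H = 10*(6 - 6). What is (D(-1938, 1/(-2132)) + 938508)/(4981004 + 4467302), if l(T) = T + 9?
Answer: 1466659306527/14765396891336 ≈ 0.099331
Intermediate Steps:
l(T) = 9 + T
H = 0 (H = 10*0 = 0)
D(W, S) = 140/733 + S/733 (D(W, S) = (131 + (9 + S))/(0 + 733) = (140 + S)/733 = (140 + S)*(1/733) = 140/733 + S/733)
(D(-1938, 1/(-2132)) + 938508)/(4981004 + 4467302) = ((140/733 + (1/733)/(-2132)) + 938508)/(4981004 + 4467302) = ((140/733 + (1/733)*(-1/2132)) + 938508)/9448306 = ((140/733 - 1/1562756) + 938508)*(1/9448306) = (298479/1562756 + 938508)*(1/9448306) = (1466659306527/1562756)*(1/9448306) = 1466659306527/14765396891336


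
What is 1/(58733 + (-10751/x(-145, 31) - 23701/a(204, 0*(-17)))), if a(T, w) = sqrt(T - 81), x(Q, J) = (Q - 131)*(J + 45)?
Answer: 1059534688646544/62147807158180963529 + 3476088014592*sqrt(123)/62147807158180963529 ≈ 1.7669e-5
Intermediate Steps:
x(Q, J) = (-131 + Q)*(45 + J)
a(T, w) = sqrt(-81 + T)
1/(58733 + (-10751/x(-145, 31) - 23701/a(204, 0*(-17)))) = 1/(58733 + (-10751/(-5895 - 131*31 + 45*(-145) + 31*(-145)) - 23701/sqrt(-81 + 204))) = 1/(58733 + (-10751/(-5895 - 4061 - 6525 - 4495) - 23701*sqrt(123)/123)) = 1/(58733 + (-10751/(-20976) - 23701*sqrt(123)/123)) = 1/(58733 + (-10751*(-1/20976) - 23701*sqrt(123)/123)) = 1/(58733 + (10751/20976 - 23701*sqrt(123)/123)) = 1/(1231994159/20976 - 23701*sqrt(123)/123)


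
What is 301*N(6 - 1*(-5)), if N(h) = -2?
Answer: -602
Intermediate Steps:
301*N(6 - 1*(-5)) = 301*(-2) = -602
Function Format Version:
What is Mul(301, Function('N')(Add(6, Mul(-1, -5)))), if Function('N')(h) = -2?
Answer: -602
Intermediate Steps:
Mul(301, Function('N')(Add(6, Mul(-1, -5)))) = Mul(301, -2) = -602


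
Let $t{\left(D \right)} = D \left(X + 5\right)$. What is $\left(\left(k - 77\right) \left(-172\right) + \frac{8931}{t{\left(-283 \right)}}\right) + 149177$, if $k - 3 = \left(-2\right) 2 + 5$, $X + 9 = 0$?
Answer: $\frac{183090687}{1132} \approx 1.6174 \cdot 10^{5}$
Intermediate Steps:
$X = -9$ ($X = -9 + 0 = -9$)
$k = 4$ ($k = 3 + \left(\left(-2\right) 2 + 5\right) = 3 + \left(-4 + 5\right) = 3 + 1 = 4$)
$t{\left(D \right)} = - 4 D$ ($t{\left(D \right)} = D \left(-9 + 5\right) = D \left(-4\right) = - 4 D$)
$\left(\left(k - 77\right) \left(-172\right) + \frac{8931}{t{\left(-283 \right)}}\right) + 149177 = \left(\left(4 - 77\right) \left(-172\right) + \frac{8931}{\left(-4\right) \left(-283\right)}\right) + 149177 = \left(\left(-73\right) \left(-172\right) + \frac{8931}{1132}\right) + 149177 = \left(12556 + 8931 \cdot \frac{1}{1132}\right) + 149177 = \left(12556 + \frac{8931}{1132}\right) + 149177 = \frac{14222323}{1132} + 149177 = \frac{183090687}{1132}$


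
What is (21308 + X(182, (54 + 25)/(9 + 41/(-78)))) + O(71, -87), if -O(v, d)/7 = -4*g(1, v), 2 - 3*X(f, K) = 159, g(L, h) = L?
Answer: 63851/3 ≈ 21284.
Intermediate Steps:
X(f, K) = -157/3 (X(f, K) = ⅔ - ⅓*159 = ⅔ - 53 = -157/3)
O(v, d) = 28 (O(v, d) = -(-28) = -7*(-4) = 28)
(21308 + X(182, (54 + 25)/(9 + 41/(-78)))) + O(71, -87) = (21308 - 157/3) + 28 = 63767/3 + 28 = 63851/3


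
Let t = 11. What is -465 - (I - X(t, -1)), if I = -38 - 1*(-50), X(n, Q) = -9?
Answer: -486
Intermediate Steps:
I = 12 (I = -38 + 50 = 12)
-465 - (I - X(t, -1)) = -465 - (12 - 1*(-9)) = -465 - (12 + 9) = -465 - 1*21 = -465 - 21 = -486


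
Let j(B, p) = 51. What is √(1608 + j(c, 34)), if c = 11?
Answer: √1659 ≈ 40.731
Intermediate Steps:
√(1608 + j(c, 34)) = √(1608 + 51) = √1659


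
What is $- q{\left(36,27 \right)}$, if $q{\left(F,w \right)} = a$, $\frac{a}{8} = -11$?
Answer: $88$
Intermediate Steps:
$a = -88$ ($a = 8 \left(-11\right) = -88$)
$q{\left(F,w \right)} = -88$
$- q{\left(36,27 \right)} = \left(-1\right) \left(-88\right) = 88$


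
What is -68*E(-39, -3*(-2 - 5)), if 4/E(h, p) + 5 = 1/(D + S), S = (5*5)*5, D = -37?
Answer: 23936/439 ≈ 54.524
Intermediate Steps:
S = 125 (S = 25*5 = 125)
E(h, p) = -352/439 (E(h, p) = 4/(-5 + 1/(-37 + 125)) = 4/(-5 + 1/88) = 4/(-439/88) = 4*(-88/439) = -352/439)
-68*E(-39, -3*(-2 - 5)) = -68*(-352/439) = 23936/439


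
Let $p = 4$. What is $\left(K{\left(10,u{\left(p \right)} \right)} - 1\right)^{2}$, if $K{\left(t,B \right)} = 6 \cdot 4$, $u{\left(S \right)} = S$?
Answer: $529$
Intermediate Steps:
$K{\left(t,B \right)} = 24$
$\left(K{\left(10,u{\left(p \right)} \right)} - 1\right)^{2} = \left(24 - 1\right)^{2} = 23^{2} = 529$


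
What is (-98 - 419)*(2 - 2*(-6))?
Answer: -7238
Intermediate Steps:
(-98 - 419)*(2 - 2*(-6)) = -517*(2 + 12) = -517*14 = -7238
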